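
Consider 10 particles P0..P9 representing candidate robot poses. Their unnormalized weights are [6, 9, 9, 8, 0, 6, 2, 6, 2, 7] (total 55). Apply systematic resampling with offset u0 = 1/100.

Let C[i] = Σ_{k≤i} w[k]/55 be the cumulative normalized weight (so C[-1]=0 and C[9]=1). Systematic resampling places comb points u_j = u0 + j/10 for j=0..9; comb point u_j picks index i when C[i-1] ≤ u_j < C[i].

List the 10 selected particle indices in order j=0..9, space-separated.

C = [6/55, 3/11, 24/55, 32/55, 32/55, 38/55, 8/11, 46/55, 48/55, 1]
j=0: u_0=1/100 ∈ [0, 6/55) → index 0
j=1: u_1=11/100 ∈ [6/55, 3/11) → index 1
j=2: u_2=21/100 ∈ [6/55, 3/11) → index 1
j=3: u_3=31/100 ∈ [3/11, 24/55) → index 2
j=4: u_4=41/100 ∈ [3/11, 24/55) → index 2
j=5: u_5=51/100 ∈ [24/55, 32/55) → index 3
j=6: u_6=61/100 ∈ [32/55, 38/55) → index 5
j=7: u_7=71/100 ∈ [38/55, 8/11) → index 6
j=8: u_8=81/100 ∈ [8/11, 46/55) → index 7
j=9: u_9=91/100 ∈ [48/55, 1) → index 9

0 1 1 2 2 3 5 6 7 9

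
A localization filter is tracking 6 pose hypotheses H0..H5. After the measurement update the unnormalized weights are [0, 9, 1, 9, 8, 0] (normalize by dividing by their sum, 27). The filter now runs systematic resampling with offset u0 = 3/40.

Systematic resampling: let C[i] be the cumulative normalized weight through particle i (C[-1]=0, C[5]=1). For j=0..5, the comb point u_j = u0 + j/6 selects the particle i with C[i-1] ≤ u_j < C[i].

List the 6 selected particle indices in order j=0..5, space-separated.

C = [0, 1/3, 10/27, 19/27, 1, 1]
j=0: u_0=3/40 ∈ [0, 1/3) → index 1
j=1: u_1=29/120 ∈ [0, 1/3) → index 1
j=2: u_2=49/120 ∈ [10/27, 19/27) → index 3
j=3: u_3=23/40 ∈ [10/27, 19/27) → index 3
j=4: u_4=89/120 ∈ [19/27, 1) → index 4
j=5: u_5=109/120 ∈ [19/27, 1) → index 4

1 1 3 3 4 4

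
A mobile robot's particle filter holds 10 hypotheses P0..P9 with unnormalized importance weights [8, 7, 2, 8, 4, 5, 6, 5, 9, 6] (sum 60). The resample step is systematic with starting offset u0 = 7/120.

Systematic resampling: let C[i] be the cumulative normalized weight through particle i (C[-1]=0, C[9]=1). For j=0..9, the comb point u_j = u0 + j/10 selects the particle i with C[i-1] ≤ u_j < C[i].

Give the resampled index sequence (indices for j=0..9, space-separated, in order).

C = [2/15, 1/4, 17/60, 5/12, 29/60, 17/30, 2/3, 3/4, 9/10, 1]
j=0: u_0=7/120 ∈ [0, 2/15) → index 0
j=1: u_1=19/120 ∈ [2/15, 1/4) → index 1
j=2: u_2=31/120 ∈ [1/4, 17/60) → index 2
j=3: u_3=43/120 ∈ [17/60, 5/12) → index 3
j=4: u_4=11/24 ∈ [5/12, 29/60) → index 4
j=5: u_5=67/120 ∈ [29/60, 17/30) → index 5
j=6: u_6=79/120 ∈ [17/30, 2/3) → index 6
j=7: u_7=91/120 ∈ [3/4, 9/10) → index 8
j=8: u_8=103/120 ∈ [3/4, 9/10) → index 8
j=9: u_9=23/24 ∈ [9/10, 1) → index 9

0 1 2 3 4 5 6 8 8 9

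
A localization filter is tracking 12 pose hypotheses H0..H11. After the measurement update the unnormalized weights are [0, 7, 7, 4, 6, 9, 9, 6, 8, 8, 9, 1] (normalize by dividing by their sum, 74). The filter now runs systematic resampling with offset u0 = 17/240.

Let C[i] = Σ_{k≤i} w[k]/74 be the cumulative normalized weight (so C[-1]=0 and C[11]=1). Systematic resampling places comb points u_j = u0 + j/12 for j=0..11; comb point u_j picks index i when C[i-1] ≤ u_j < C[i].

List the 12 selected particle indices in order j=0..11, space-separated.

1 2 3 4 5 6 7 8 8 9 10 11

C = [0, 7/74, 7/37, 9/37, 12/37, 33/74, 21/37, 24/37, 28/37, 32/37, 73/74, 1]
j=0: u_0=17/240 ∈ [0, 7/74) → index 1
j=1: u_1=37/240 ∈ [7/74, 7/37) → index 2
j=2: u_2=19/80 ∈ [7/37, 9/37) → index 3
j=3: u_3=77/240 ∈ [9/37, 12/37) → index 4
j=4: u_4=97/240 ∈ [12/37, 33/74) → index 5
j=5: u_5=39/80 ∈ [33/74, 21/37) → index 6
j=6: u_6=137/240 ∈ [21/37, 24/37) → index 7
j=7: u_7=157/240 ∈ [24/37, 28/37) → index 8
j=8: u_8=59/80 ∈ [24/37, 28/37) → index 8
j=9: u_9=197/240 ∈ [28/37, 32/37) → index 9
j=10: u_10=217/240 ∈ [32/37, 73/74) → index 10
j=11: u_11=79/80 ∈ [73/74, 1) → index 11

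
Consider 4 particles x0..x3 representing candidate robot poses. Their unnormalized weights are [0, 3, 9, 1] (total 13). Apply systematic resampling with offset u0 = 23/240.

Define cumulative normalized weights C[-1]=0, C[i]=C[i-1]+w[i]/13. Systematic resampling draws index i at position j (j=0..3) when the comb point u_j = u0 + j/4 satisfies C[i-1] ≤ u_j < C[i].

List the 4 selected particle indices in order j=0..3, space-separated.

1 2 2 2

C = [0, 3/13, 12/13, 1]
j=0: u_0=23/240 ∈ [0, 3/13) → index 1
j=1: u_1=83/240 ∈ [3/13, 12/13) → index 2
j=2: u_2=143/240 ∈ [3/13, 12/13) → index 2
j=3: u_3=203/240 ∈ [3/13, 12/13) → index 2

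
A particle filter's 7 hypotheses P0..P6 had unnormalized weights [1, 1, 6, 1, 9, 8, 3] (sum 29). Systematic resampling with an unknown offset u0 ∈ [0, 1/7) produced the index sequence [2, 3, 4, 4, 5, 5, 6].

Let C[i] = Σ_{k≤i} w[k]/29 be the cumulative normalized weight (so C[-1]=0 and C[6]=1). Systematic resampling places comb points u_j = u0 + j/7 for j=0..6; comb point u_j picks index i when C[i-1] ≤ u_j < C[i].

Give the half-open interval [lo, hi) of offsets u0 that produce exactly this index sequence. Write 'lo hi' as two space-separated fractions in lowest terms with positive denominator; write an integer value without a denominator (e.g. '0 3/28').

C = [1/29, 2/29, 8/29, 9/29, 18/29, 26/29, 1]
j=0 picked index 2: u0 ∈ [2/29, 8/29)
j=1 picked index 3: u0 ∈ [27/203, 34/203)
j=2 picked index 4: u0 ∈ [5/203, 68/203)
j=3 picked index 4: u0 ∈ [-24/203, 39/203)
j=4 picked index 5: u0 ∈ [10/203, 66/203)
j=5 picked index 5: u0 ∈ [-19/203, 37/203)
j=6 picked index 6: u0 ∈ [8/203, 1/7)
intersection: [27/203, 1/7)

27/203 1/7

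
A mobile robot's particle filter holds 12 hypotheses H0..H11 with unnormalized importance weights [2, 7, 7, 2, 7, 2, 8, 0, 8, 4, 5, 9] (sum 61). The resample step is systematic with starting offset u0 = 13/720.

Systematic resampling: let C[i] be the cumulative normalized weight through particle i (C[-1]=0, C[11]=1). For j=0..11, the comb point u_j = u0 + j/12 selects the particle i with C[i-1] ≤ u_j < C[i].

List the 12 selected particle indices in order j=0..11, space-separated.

0 1 2 3 4 5 6 8 8 9 10 11

C = [2/61, 9/61, 16/61, 18/61, 25/61, 27/61, 35/61, 35/61, 43/61, 47/61, 52/61, 1]
j=0: u_0=13/720 ∈ [0, 2/61) → index 0
j=1: u_1=73/720 ∈ [2/61, 9/61) → index 1
j=2: u_2=133/720 ∈ [9/61, 16/61) → index 2
j=3: u_3=193/720 ∈ [16/61, 18/61) → index 3
j=4: u_4=253/720 ∈ [18/61, 25/61) → index 4
j=5: u_5=313/720 ∈ [25/61, 27/61) → index 5
j=6: u_6=373/720 ∈ [27/61, 35/61) → index 6
j=7: u_7=433/720 ∈ [35/61, 43/61) → index 8
j=8: u_8=493/720 ∈ [35/61, 43/61) → index 8
j=9: u_9=553/720 ∈ [43/61, 47/61) → index 9
j=10: u_10=613/720 ∈ [47/61, 52/61) → index 10
j=11: u_11=673/720 ∈ [52/61, 1) → index 11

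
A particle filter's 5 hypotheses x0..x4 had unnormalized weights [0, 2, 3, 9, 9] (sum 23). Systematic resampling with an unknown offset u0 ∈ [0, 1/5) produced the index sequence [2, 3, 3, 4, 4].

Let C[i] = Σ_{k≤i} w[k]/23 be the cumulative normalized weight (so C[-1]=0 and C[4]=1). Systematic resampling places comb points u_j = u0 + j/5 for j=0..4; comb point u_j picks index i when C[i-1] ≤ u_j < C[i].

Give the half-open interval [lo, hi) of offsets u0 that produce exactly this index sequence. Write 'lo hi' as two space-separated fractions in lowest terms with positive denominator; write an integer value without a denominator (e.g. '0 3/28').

C = [0, 2/23, 5/23, 14/23, 1]
j=0 picked index 2: u0 ∈ [2/23, 5/23)
j=1 picked index 3: u0 ∈ [2/115, 47/115)
j=2 picked index 3: u0 ∈ [-21/115, 24/115)
j=3 picked index 4: u0 ∈ [1/115, 2/5)
j=4 picked index 4: u0 ∈ [-22/115, 1/5)
intersection: [2/23, 1/5)

2/23 1/5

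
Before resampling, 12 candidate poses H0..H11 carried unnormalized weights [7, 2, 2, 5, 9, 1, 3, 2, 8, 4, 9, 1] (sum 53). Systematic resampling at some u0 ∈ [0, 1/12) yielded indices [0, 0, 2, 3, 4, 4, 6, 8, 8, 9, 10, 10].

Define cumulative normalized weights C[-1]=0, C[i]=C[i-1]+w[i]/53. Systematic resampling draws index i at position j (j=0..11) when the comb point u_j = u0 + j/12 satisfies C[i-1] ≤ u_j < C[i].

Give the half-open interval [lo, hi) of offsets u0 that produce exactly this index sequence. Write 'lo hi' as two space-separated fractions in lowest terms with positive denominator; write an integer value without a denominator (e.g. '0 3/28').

C = [7/53, 9/53, 11/53, 16/53, 25/53, 26/53, 29/53, 31/53, 39/53, 43/53, 52/53, 1]
j=0 picked index 0: u0 ∈ [0, 7/53)
j=1 picked index 0: u0 ∈ [-1/12, 31/636)
j=2 picked index 2: u0 ∈ [1/318, 13/318)
j=3 picked index 3: u0 ∈ [-9/212, 11/212)
j=4 picked index 4: u0 ∈ [-5/159, 22/159)
j=5 picked index 4: u0 ∈ [-73/636, 35/636)
j=6 picked index 6: u0 ∈ [-1/106, 5/106)
j=7 picked index 8: u0 ∈ [1/636, 97/636)
j=8 picked index 8: u0 ∈ [-13/159, 11/159)
j=9 picked index 9: u0 ∈ [-3/212, 13/212)
j=10 picked index 10: u0 ∈ [-7/318, 47/318)
j=11 picked index 10: u0 ∈ [-67/636, 41/636)
intersection: [1/318, 13/318)

1/318 13/318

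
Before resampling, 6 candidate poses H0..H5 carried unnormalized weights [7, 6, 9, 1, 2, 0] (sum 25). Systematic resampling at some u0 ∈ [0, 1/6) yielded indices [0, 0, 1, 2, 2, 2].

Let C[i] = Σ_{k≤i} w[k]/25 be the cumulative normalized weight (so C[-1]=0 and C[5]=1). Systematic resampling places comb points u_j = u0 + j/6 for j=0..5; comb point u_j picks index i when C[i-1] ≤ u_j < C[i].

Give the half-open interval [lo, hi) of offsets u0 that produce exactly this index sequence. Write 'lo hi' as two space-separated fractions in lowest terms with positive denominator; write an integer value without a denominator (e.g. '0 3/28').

C = [7/25, 13/25, 22/25, 23/25, 1, 1]
j=0 picked index 0: u0 ∈ [0, 7/25)
j=1 picked index 0: u0 ∈ [-1/6, 17/150)
j=2 picked index 1: u0 ∈ [-4/75, 14/75)
j=3 picked index 2: u0 ∈ [1/50, 19/50)
j=4 picked index 2: u0 ∈ [-11/75, 16/75)
j=5 picked index 2: u0 ∈ [-47/150, 7/150)
intersection: [1/50, 7/150)

1/50 7/150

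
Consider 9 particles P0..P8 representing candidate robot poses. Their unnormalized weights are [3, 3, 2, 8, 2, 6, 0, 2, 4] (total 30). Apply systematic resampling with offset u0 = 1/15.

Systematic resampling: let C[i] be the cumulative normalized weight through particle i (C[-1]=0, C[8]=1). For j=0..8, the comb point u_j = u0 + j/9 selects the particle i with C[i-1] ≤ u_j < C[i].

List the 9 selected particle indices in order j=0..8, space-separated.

C = [1/10, 1/5, 4/15, 8/15, 3/5, 4/5, 4/5, 13/15, 1]
j=0: u_0=1/15 ∈ [0, 1/10) → index 0
j=1: u_1=8/45 ∈ [1/10, 1/5) → index 1
j=2: u_2=13/45 ∈ [4/15, 8/15) → index 3
j=3: u_3=2/5 ∈ [4/15, 8/15) → index 3
j=4: u_4=23/45 ∈ [4/15, 8/15) → index 3
j=5: u_5=28/45 ∈ [3/5, 4/5) → index 5
j=6: u_6=11/15 ∈ [3/5, 4/5) → index 5
j=7: u_7=38/45 ∈ [4/5, 13/15) → index 7
j=8: u_8=43/45 ∈ [13/15, 1) → index 8

0 1 3 3 3 5 5 7 8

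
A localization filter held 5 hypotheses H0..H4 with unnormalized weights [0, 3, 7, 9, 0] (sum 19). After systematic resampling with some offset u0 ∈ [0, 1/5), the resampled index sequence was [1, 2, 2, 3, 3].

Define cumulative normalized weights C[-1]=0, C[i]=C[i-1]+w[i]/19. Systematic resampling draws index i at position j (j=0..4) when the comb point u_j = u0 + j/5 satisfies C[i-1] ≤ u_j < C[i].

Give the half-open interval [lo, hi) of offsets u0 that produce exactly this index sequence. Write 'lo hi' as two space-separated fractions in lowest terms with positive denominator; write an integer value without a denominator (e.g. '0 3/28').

C = [0, 3/19, 10/19, 1, 1]
j=0 picked index 1: u0 ∈ [0, 3/19)
j=1 picked index 2: u0 ∈ [-4/95, 31/95)
j=2 picked index 2: u0 ∈ [-23/95, 12/95)
j=3 picked index 3: u0 ∈ [-7/95, 2/5)
j=4 picked index 3: u0 ∈ [-26/95, 1/5)
intersection: [0, 12/95)

0 12/95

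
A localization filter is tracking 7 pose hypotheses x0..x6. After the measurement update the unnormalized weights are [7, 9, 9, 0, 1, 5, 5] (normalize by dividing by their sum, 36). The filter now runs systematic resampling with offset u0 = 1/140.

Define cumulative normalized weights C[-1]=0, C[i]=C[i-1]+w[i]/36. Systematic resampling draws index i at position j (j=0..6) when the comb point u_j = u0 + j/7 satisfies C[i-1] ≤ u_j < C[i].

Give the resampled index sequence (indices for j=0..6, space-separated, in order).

0 0 1 1 2 4 6

C = [7/36, 4/9, 25/36, 25/36, 13/18, 31/36, 1]
j=0: u_0=1/140 ∈ [0, 7/36) → index 0
j=1: u_1=3/20 ∈ [0, 7/36) → index 0
j=2: u_2=41/140 ∈ [7/36, 4/9) → index 1
j=3: u_3=61/140 ∈ [7/36, 4/9) → index 1
j=4: u_4=81/140 ∈ [4/9, 25/36) → index 2
j=5: u_5=101/140 ∈ [25/36, 13/18) → index 4
j=6: u_6=121/140 ∈ [31/36, 1) → index 6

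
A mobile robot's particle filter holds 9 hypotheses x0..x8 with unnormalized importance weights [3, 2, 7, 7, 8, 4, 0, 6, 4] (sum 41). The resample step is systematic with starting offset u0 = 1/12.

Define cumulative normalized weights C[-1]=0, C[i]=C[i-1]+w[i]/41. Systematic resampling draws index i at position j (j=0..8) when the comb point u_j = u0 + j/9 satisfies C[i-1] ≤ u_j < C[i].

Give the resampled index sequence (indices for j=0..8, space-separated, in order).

C = [3/41, 5/41, 12/41, 19/41, 27/41, 31/41, 31/41, 37/41, 1]
j=0: u_0=1/12 ∈ [3/41, 5/41) → index 1
j=1: u_1=7/36 ∈ [5/41, 12/41) → index 2
j=2: u_2=11/36 ∈ [12/41, 19/41) → index 3
j=3: u_3=5/12 ∈ [12/41, 19/41) → index 3
j=4: u_4=19/36 ∈ [19/41, 27/41) → index 4
j=5: u_5=23/36 ∈ [19/41, 27/41) → index 4
j=6: u_6=3/4 ∈ [27/41, 31/41) → index 5
j=7: u_7=31/36 ∈ [31/41, 37/41) → index 7
j=8: u_8=35/36 ∈ [37/41, 1) → index 8

1 2 3 3 4 4 5 7 8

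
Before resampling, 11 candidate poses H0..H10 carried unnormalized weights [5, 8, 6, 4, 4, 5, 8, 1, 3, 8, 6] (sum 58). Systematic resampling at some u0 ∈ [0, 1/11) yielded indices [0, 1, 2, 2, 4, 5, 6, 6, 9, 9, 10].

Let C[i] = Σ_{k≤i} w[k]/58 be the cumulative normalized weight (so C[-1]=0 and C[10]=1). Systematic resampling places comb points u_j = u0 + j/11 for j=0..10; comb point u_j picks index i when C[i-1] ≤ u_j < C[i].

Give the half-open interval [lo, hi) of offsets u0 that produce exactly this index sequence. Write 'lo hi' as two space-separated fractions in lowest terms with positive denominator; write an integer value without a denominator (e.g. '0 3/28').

C = [5/58, 13/58, 19/58, 23/58, 27/58, 16/29, 20/29, 41/58, 22/29, 26/29, 1]
j=0 picked index 0: u0 ∈ [0, 5/58)
j=1 picked index 1: u0 ∈ [-3/638, 85/638)
j=2 picked index 2: u0 ∈ [27/638, 93/638)
j=3 picked index 2: u0 ∈ [-31/638, 35/638)
j=4 picked index 4: u0 ∈ [21/638, 65/638)
j=5 picked index 5: u0 ∈ [7/638, 31/319)
j=6 picked index 6: u0 ∈ [2/319, 46/319)
j=7 picked index 6: u0 ∈ [-27/319, 17/319)
j=8 picked index 9: u0 ∈ [10/319, 54/319)
j=9 picked index 9: u0 ∈ [-19/319, 25/319)
j=10 picked index 10: u0 ∈ [-4/319, 1/11)
intersection: [27/638, 17/319)

27/638 17/319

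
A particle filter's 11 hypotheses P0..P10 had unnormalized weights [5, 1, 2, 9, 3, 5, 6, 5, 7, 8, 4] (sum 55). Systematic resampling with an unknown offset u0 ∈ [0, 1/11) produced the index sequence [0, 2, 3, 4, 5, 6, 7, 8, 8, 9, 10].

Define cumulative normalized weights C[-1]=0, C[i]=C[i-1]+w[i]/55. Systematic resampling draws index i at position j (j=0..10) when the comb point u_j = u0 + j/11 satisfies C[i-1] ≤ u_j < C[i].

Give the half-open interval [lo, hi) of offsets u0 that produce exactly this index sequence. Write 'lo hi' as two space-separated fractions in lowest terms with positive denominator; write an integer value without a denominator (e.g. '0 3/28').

2/55 3/55

C = [1/11, 6/55, 8/55, 17/55, 4/11, 5/11, 31/55, 36/55, 43/55, 51/55, 1]
j=0 picked index 0: u0 ∈ [0, 1/11)
j=1 picked index 2: u0 ∈ [1/55, 3/55)
j=2 picked index 3: u0 ∈ [-2/55, 7/55)
j=3 picked index 4: u0 ∈ [2/55, 1/11)
j=4 picked index 5: u0 ∈ [0, 1/11)
j=5 picked index 6: u0 ∈ [0, 6/55)
j=6 picked index 7: u0 ∈ [1/55, 6/55)
j=7 picked index 8: u0 ∈ [1/55, 8/55)
j=8 picked index 8: u0 ∈ [-4/55, 3/55)
j=9 picked index 9: u0 ∈ [-2/55, 6/55)
j=10 picked index 10: u0 ∈ [1/55, 1/11)
intersection: [2/55, 3/55)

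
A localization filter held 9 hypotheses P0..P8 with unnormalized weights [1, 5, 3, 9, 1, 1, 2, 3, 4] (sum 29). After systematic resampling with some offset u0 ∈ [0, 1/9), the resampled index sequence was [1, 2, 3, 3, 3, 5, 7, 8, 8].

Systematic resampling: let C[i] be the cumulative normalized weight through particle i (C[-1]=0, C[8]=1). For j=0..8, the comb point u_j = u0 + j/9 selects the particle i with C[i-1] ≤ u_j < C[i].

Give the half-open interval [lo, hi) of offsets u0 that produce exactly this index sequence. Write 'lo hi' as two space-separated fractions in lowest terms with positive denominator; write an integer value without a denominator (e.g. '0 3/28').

C = [1/29, 6/29, 9/29, 18/29, 19/29, 20/29, 22/29, 25/29, 1]
j=0 picked index 1: u0 ∈ [1/29, 6/29)
j=1 picked index 2: u0 ∈ [25/261, 52/261)
j=2 picked index 3: u0 ∈ [23/261, 104/261)
j=3 picked index 3: u0 ∈ [-2/87, 25/87)
j=4 picked index 3: u0 ∈ [-35/261, 46/261)
j=5 picked index 5: u0 ∈ [26/261, 35/261)
j=6 picked index 7: u0 ∈ [8/87, 17/87)
j=7 picked index 8: u0 ∈ [22/261, 2/9)
j=8 picked index 8: u0 ∈ [-7/261, 1/9)
intersection: [26/261, 1/9)

26/261 1/9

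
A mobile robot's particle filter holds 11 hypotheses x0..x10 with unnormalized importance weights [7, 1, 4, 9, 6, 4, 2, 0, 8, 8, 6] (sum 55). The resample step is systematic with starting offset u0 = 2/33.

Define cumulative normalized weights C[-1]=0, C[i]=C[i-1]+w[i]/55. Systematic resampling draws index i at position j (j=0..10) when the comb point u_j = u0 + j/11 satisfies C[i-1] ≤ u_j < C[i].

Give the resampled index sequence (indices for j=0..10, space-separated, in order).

C = [7/55, 8/55, 12/55, 21/55, 27/55, 31/55, 3/5, 3/5, 41/55, 49/55, 1]
j=0: u_0=2/33 ∈ [0, 7/55) → index 0
j=1: u_1=5/33 ∈ [8/55, 12/55) → index 2
j=2: u_2=8/33 ∈ [12/55, 21/55) → index 3
j=3: u_3=1/3 ∈ [12/55, 21/55) → index 3
j=4: u_4=14/33 ∈ [21/55, 27/55) → index 4
j=5: u_5=17/33 ∈ [27/55, 31/55) → index 5
j=6: u_6=20/33 ∈ [3/5, 41/55) → index 8
j=7: u_7=23/33 ∈ [3/5, 41/55) → index 8
j=8: u_8=26/33 ∈ [41/55, 49/55) → index 9
j=9: u_9=29/33 ∈ [41/55, 49/55) → index 9
j=10: u_10=32/33 ∈ [49/55, 1) → index 10

0 2 3 3 4 5 8 8 9 9 10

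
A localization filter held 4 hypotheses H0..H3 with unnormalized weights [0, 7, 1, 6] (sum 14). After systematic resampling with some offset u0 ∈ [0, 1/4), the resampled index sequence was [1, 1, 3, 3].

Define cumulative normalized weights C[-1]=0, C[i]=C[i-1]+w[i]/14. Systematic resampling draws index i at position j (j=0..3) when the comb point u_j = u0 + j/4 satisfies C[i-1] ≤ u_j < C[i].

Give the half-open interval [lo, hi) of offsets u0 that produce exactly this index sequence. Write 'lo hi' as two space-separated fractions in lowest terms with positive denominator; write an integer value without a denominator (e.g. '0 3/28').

C = [0, 1/2, 4/7, 1]
j=0 picked index 1: u0 ∈ [0, 1/2)
j=1 picked index 1: u0 ∈ [-1/4, 1/4)
j=2 picked index 3: u0 ∈ [1/14, 1/2)
j=3 picked index 3: u0 ∈ [-5/28, 1/4)
intersection: [1/14, 1/4)

1/14 1/4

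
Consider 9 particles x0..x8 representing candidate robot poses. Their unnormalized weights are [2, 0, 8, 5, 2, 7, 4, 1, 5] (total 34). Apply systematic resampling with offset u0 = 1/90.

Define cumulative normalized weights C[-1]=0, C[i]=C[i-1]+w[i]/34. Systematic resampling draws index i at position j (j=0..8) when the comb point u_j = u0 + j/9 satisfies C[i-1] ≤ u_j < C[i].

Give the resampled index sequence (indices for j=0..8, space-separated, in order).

0 2 2 3 4 5 5 6 8

C = [1/17, 1/17, 5/17, 15/34, 1/2, 12/17, 14/17, 29/34, 1]
j=0: u_0=1/90 ∈ [0, 1/17) → index 0
j=1: u_1=11/90 ∈ [1/17, 5/17) → index 2
j=2: u_2=7/30 ∈ [1/17, 5/17) → index 2
j=3: u_3=31/90 ∈ [5/17, 15/34) → index 3
j=4: u_4=41/90 ∈ [15/34, 1/2) → index 4
j=5: u_5=17/30 ∈ [1/2, 12/17) → index 5
j=6: u_6=61/90 ∈ [1/2, 12/17) → index 5
j=7: u_7=71/90 ∈ [12/17, 14/17) → index 6
j=8: u_8=9/10 ∈ [29/34, 1) → index 8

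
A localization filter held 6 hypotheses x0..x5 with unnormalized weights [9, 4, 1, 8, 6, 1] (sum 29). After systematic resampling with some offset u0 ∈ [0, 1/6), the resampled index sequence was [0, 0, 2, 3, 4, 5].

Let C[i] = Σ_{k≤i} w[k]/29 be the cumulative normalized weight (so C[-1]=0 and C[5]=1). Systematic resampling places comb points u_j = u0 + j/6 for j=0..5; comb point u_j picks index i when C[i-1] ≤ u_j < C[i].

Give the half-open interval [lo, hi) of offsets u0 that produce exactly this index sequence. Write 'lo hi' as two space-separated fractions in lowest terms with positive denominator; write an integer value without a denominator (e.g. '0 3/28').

C = [9/29, 13/29, 14/29, 22/29, 28/29, 1]
j=0 picked index 0: u0 ∈ [0, 9/29)
j=1 picked index 0: u0 ∈ [-1/6, 25/174)
j=2 picked index 2: u0 ∈ [10/87, 13/87)
j=3 picked index 3: u0 ∈ [-1/58, 15/58)
j=4 picked index 4: u0 ∈ [8/87, 26/87)
j=5 picked index 5: u0 ∈ [23/174, 1/6)
intersection: [23/174, 25/174)

23/174 25/174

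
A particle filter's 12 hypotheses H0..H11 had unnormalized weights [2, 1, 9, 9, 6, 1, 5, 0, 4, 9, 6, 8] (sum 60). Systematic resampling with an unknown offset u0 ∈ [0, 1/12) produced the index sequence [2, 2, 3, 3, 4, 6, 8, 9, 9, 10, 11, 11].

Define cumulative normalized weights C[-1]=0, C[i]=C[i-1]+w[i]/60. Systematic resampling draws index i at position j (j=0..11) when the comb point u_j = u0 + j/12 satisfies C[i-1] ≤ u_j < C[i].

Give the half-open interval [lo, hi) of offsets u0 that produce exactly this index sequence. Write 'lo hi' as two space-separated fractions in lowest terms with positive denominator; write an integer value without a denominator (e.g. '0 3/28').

C = [1/30, 1/20, 1/5, 7/20, 9/20, 7/15, 11/20, 11/20, 37/60, 23/30, 13/15, 1]
j=0 picked index 2: u0 ∈ [1/20, 1/5)
j=1 picked index 2: u0 ∈ [-1/30, 7/60)
j=2 picked index 3: u0 ∈ [1/30, 11/60)
j=3 picked index 3: u0 ∈ [-1/20, 1/10)
j=4 picked index 4: u0 ∈ [1/60, 7/60)
j=5 picked index 6: u0 ∈ [1/20, 2/15)
j=6 picked index 8: u0 ∈ [1/20, 7/60)
j=7 picked index 9: u0 ∈ [1/30, 11/60)
j=8 picked index 9: u0 ∈ [-1/20, 1/10)
j=9 picked index 10: u0 ∈ [1/60, 7/60)
j=10 picked index 11: u0 ∈ [1/30, 1/6)
j=11 picked index 11: u0 ∈ [-1/20, 1/12)
intersection: [1/20, 1/12)

1/20 1/12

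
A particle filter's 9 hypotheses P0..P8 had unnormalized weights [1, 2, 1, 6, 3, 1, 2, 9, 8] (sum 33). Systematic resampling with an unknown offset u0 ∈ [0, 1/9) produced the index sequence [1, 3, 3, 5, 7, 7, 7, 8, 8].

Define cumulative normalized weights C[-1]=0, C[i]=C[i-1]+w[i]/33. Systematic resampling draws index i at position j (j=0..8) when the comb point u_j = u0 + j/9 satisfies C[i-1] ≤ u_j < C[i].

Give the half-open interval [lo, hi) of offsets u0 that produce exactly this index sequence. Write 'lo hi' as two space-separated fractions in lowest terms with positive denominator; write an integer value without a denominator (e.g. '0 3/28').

C = [1/33, 1/11, 4/33, 10/33, 13/33, 14/33, 16/33, 25/33, 1]
j=0 picked index 1: u0 ∈ [1/33, 1/11)
j=1 picked index 3: u0 ∈ [1/99, 19/99)
j=2 picked index 3: u0 ∈ [-10/99, 8/99)
j=3 picked index 5: u0 ∈ [2/33, 1/11)
j=4 picked index 7: u0 ∈ [4/99, 31/99)
j=5 picked index 7: u0 ∈ [-7/99, 20/99)
j=6 picked index 7: u0 ∈ [-2/11, 1/11)
j=7 picked index 8: u0 ∈ [-2/99, 2/9)
j=8 picked index 8: u0 ∈ [-13/99, 1/9)
intersection: [2/33, 8/99)

2/33 8/99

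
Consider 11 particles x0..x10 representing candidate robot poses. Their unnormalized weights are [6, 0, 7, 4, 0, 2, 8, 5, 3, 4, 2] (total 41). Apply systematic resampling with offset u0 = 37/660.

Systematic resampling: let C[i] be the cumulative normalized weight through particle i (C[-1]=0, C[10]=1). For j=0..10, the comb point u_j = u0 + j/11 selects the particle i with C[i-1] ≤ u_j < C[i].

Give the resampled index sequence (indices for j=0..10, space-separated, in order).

0 2 2 3 5 6 6 7 8 9 10

C = [6/41, 6/41, 13/41, 17/41, 17/41, 19/41, 27/41, 32/41, 35/41, 39/41, 1]
j=0: u_0=37/660 ∈ [0, 6/41) → index 0
j=1: u_1=97/660 ∈ [6/41, 13/41) → index 2
j=2: u_2=157/660 ∈ [6/41, 13/41) → index 2
j=3: u_3=217/660 ∈ [13/41, 17/41) → index 3
j=4: u_4=277/660 ∈ [17/41, 19/41) → index 5
j=5: u_5=337/660 ∈ [19/41, 27/41) → index 6
j=6: u_6=397/660 ∈ [19/41, 27/41) → index 6
j=7: u_7=457/660 ∈ [27/41, 32/41) → index 7
j=8: u_8=47/60 ∈ [32/41, 35/41) → index 8
j=9: u_9=577/660 ∈ [35/41, 39/41) → index 9
j=10: u_10=637/660 ∈ [39/41, 1) → index 10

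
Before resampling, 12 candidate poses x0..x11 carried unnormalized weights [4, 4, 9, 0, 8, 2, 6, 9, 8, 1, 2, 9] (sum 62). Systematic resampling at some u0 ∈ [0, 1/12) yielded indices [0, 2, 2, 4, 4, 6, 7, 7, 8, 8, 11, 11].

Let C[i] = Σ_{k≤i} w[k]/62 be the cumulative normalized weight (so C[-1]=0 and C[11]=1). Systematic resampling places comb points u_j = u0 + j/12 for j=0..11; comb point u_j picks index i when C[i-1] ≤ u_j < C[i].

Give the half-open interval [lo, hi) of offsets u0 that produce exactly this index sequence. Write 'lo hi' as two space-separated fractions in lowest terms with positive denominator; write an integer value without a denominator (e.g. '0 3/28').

17/372 7/124

C = [2/31, 4/31, 17/62, 17/62, 25/62, 27/62, 33/62, 21/31, 25/31, 51/62, 53/62, 1]
j=0 picked index 0: u0 ∈ [0, 2/31)
j=1 picked index 2: u0 ∈ [17/372, 71/372)
j=2 picked index 2: u0 ∈ [-7/186, 10/93)
j=3 picked index 4: u0 ∈ [3/124, 19/124)
j=4 picked index 4: u0 ∈ [-11/186, 13/186)
j=5 picked index 6: u0 ∈ [7/372, 43/372)
j=6 picked index 7: u0 ∈ [1/31, 11/62)
j=7 picked index 7: u0 ∈ [-19/372, 35/372)
j=8 picked index 8: u0 ∈ [1/93, 13/93)
j=9 picked index 8: u0 ∈ [-9/124, 7/124)
j=10 picked index 11: u0 ∈ [2/93, 1/6)
j=11 picked index 11: u0 ∈ [-23/372, 1/12)
intersection: [17/372, 7/124)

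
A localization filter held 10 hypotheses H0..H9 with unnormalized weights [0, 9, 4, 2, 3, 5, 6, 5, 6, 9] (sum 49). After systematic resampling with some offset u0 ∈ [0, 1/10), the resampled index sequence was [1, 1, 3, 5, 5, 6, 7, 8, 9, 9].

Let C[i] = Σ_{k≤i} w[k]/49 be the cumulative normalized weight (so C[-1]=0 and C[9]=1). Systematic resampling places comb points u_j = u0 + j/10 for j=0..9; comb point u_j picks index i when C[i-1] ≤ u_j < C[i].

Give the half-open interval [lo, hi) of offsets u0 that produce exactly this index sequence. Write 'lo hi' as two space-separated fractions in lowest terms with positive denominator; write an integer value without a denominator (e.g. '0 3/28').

C = [0, 9/49, 13/49, 15/49, 18/49, 23/49, 29/49, 34/49, 40/49, 1]
j=0 picked index 1: u0 ∈ [0, 9/49)
j=1 picked index 1: u0 ∈ [-1/10, 41/490)
j=2 picked index 3: u0 ∈ [16/245, 26/245)
j=3 picked index 5: u0 ∈ [33/490, 83/490)
j=4 picked index 5: u0 ∈ [-8/245, 17/245)
j=5 picked index 6: u0 ∈ [-3/98, 9/98)
j=6 picked index 7: u0 ∈ [-2/245, 23/245)
j=7 picked index 8: u0 ∈ [-3/490, 57/490)
j=8 picked index 9: u0 ∈ [4/245, 1/5)
j=9 picked index 9: u0 ∈ [-41/490, 1/10)
intersection: [33/490, 17/245)

33/490 17/245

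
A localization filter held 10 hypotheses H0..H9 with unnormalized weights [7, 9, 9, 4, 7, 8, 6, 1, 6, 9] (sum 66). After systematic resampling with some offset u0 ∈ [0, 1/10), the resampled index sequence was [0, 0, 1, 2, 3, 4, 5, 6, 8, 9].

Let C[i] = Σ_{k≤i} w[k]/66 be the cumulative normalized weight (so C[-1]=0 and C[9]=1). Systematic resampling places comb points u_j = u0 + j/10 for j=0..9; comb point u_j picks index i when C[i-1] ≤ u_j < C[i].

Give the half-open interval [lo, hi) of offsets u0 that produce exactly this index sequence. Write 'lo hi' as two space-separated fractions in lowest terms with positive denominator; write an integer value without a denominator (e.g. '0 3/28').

0 1/165

C = [7/66, 8/33, 25/66, 29/66, 6/11, 2/3, 25/33, 17/22, 19/22, 1]
j=0 picked index 0: u0 ∈ [0, 7/66)
j=1 picked index 0: u0 ∈ [-1/10, 1/165)
j=2 picked index 1: u0 ∈ [-31/330, 7/165)
j=3 picked index 2: u0 ∈ [-19/330, 13/165)
j=4 picked index 3: u0 ∈ [-7/330, 13/330)
j=5 picked index 4: u0 ∈ [-2/33, 1/22)
j=6 picked index 5: u0 ∈ [-3/55, 1/15)
j=7 picked index 6: u0 ∈ [-1/30, 19/330)
j=8 picked index 8: u0 ∈ [-3/110, 7/110)
j=9 picked index 9: u0 ∈ [-2/55, 1/10)
intersection: [0, 1/165)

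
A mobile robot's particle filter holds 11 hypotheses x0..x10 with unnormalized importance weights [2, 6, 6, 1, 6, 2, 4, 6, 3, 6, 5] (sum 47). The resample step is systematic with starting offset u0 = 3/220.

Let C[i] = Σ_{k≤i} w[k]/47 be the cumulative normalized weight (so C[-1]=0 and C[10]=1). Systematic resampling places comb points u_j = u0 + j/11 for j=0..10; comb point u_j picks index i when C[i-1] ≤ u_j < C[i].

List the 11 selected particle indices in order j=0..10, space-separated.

C = [2/47, 8/47, 14/47, 15/47, 21/47, 23/47, 27/47, 33/47, 36/47, 42/47, 1]
j=0: u_0=3/220 ∈ [0, 2/47) → index 0
j=1: u_1=23/220 ∈ [2/47, 8/47) → index 1
j=2: u_2=43/220 ∈ [8/47, 14/47) → index 2
j=3: u_3=63/220 ∈ [8/47, 14/47) → index 2
j=4: u_4=83/220 ∈ [15/47, 21/47) → index 4
j=5: u_5=103/220 ∈ [21/47, 23/47) → index 5
j=6: u_6=123/220 ∈ [23/47, 27/47) → index 6
j=7: u_7=13/20 ∈ [27/47, 33/47) → index 7
j=8: u_8=163/220 ∈ [33/47, 36/47) → index 8
j=9: u_9=183/220 ∈ [36/47, 42/47) → index 9
j=10: u_10=203/220 ∈ [42/47, 1) → index 10

0 1 2 2 4 5 6 7 8 9 10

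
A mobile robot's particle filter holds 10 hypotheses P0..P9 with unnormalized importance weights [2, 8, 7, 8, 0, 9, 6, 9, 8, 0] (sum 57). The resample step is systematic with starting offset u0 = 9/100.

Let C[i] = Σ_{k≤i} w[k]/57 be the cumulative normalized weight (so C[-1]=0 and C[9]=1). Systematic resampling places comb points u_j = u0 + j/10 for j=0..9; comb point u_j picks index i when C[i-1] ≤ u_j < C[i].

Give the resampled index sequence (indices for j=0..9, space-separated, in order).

C = [2/57, 10/57, 17/57, 25/57, 25/57, 34/57, 40/57, 49/57, 1, 1]
j=0: u_0=9/100 ∈ [2/57, 10/57) → index 1
j=1: u_1=19/100 ∈ [10/57, 17/57) → index 2
j=2: u_2=29/100 ∈ [10/57, 17/57) → index 2
j=3: u_3=39/100 ∈ [17/57, 25/57) → index 3
j=4: u_4=49/100 ∈ [25/57, 34/57) → index 5
j=5: u_5=59/100 ∈ [25/57, 34/57) → index 5
j=6: u_6=69/100 ∈ [34/57, 40/57) → index 6
j=7: u_7=79/100 ∈ [40/57, 49/57) → index 7
j=8: u_8=89/100 ∈ [49/57, 1) → index 8
j=9: u_9=99/100 ∈ [49/57, 1) → index 8

1 2 2 3 5 5 6 7 8 8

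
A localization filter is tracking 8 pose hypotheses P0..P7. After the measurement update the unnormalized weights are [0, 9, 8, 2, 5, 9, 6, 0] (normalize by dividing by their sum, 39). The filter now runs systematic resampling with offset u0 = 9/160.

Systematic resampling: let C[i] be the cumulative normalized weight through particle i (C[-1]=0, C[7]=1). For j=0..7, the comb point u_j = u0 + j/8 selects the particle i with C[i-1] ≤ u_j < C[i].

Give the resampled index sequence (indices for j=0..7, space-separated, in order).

1 1 2 2 4 5 5 6

C = [0, 3/13, 17/39, 19/39, 8/13, 11/13, 1, 1]
j=0: u_0=9/160 ∈ [0, 3/13) → index 1
j=1: u_1=29/160 ∈ [0, 3/13) → index 1
j=2: u_2=49/160 ∈ [3/13, 17/39) → index 2
j=3: u_3=69/160 ∈ [3/13, 17/39) → index 2
j=4: u_4=89/160 ∈ [19/39, 8/13) → index 4
j=5: u_5=109/160 ∈ [8/13, 11/13) → index 5
j=6: u_6=129/160 ∈ [8/13, 11/13) → index 5
j=7: u_7=149/160 ∈ [11/13, 1) → index 6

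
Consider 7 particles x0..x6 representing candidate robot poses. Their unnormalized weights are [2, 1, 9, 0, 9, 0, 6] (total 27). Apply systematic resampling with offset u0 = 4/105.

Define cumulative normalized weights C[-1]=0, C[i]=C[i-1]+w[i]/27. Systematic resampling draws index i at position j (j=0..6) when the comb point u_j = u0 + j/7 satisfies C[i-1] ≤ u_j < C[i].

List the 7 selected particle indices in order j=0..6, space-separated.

C = [2/27, 1/9, 4/9, 4/9, 7/9, 7/9, 1]
j=0: u_0=4/105 ∈ [0, 2/27) → index 0
j=1: u_1=19/105 ∈ [1/9, 4/9) → index 2
j=2: u_2=34/105 ∈ [1/9, 4/9) → index 2
j=3: u_3=7/15 ∈ [4/9, 7/9) → index 4
j=4: u_4=64/105 ∈ [4/9, 7/9) → index 4
j=5: u_5=79/105 ∈ [4/9, 7/9) → index 4
j=6: u_6=94/105 ∈ [7/9, 1) → index 6

0 2 2 4 4 4 6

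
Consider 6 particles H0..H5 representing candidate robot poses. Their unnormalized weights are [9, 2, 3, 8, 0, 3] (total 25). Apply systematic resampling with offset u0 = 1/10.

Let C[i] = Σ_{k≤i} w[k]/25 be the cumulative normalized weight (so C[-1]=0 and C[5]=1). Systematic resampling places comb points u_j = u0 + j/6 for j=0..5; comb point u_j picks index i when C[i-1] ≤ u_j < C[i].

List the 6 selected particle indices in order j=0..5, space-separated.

C = [9/25, 11/25, 14/25, 22/25, 22/25, 1]
j=0: u_0=1/10 ∈ [0, 9/25) → index 0
j=1: u_1=4/15 ∈ [0, 9/25) → index 0
j=2: u_2=13/30 ∈ [9/25, 11/25) → index 1
j=3: u_3=3/5 ∈ [14/25, 22/25) → index 3
j=4: u_4=23/30 ∈ [14/25, 22/25) → index 3
j=5: u_5=14/15 ∈ [22/25, 1) → index 5

0 0 1 3 3 5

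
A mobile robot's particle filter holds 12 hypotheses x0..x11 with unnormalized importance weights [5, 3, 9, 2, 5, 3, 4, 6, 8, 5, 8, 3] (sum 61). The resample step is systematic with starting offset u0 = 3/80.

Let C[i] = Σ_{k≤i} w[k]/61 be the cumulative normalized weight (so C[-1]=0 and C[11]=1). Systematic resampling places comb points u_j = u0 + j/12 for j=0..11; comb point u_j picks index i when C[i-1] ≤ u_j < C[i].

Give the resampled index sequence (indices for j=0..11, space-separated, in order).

C = [5/61, 8/61, 17/61, 19/61, 24/61, 27/61, 31/61, 37/61, 45/61, 50/61, 58/61, 1]
j=0: u_0=3/80 ∈ [0, 5/61) → index 0
j=1: u_1=29/240 ∈ [5/61, 8/61) → index 1
j=2: u_2=49/240 ∈ [8/61, 17/61) → index 2
j=3: u_3=23/80 ∈ [17/61, 19/61) → index 3
j=4: u_4=89/240 ∈ [19/61, 24/61) → index 4
j=5: u_5=109/240 ∈ [27/61, 31/61) → index 6
j=6: u_6=43/80 ∈ [31/61, 37/61) → index 7
j=7: u_7=149/240 ∈ [37/61, 45/61) → index 8
j=8: u_8=169/240 ∈ [37/61, 45/61) → index 8
j=9: u_9=63/80 ∈ [45/61, 50/61) → index 9
j=10: u_10=209/240 ∈ [50/61, 58/61) → index 10
j=11: u_11=229/240 ∈ [58/61, 1) → index 11

0 1 2 3 4 6 7 8 8 9 10 11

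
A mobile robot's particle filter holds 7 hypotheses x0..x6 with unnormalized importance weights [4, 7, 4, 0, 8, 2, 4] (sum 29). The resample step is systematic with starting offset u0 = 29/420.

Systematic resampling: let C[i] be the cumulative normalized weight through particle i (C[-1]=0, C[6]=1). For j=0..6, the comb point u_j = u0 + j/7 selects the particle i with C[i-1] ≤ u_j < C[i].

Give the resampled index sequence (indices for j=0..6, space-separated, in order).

C = [4/29, 11/29, 15/29, 15/29, 23/29, 25/29, 1]
j=0: u_0=29/420 ∈ [0, 4/29) → index 0
j=1: u_1=89/420 ∈ [4/29, 11/29) → index 1
j=2: u_2=149/420 ∈ [4/29, 11/29) → index 1
j=3: u_3=209/420 ∈ [11/29, 15/29) → index 2
j=4: u_4=269/420 ∈ [15/29, 23/29) → index 4
j=5: u_5=47/60 ∈ [15/29, 23/29) → index 4
j=6: u_6=389/420 ∈ [25/29, 1) → index 6

0 1 1 2 4 4 6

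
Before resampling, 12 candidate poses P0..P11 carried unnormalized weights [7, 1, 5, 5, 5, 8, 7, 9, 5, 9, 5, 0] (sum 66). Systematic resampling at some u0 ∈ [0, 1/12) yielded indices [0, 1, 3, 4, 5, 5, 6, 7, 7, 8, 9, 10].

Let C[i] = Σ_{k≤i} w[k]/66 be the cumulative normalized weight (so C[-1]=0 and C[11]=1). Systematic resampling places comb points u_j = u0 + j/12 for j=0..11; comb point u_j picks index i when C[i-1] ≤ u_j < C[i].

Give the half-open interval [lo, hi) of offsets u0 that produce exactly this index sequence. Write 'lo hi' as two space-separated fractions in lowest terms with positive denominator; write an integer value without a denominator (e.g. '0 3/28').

C = [7/66, 4/33, 13/66, 3/11, 23/66, 31/66, 19/33, 47/66, 26/33, 61/66, 1, 1]
j=0 picked index 0: u0 ∈ [0, 7/66)
j=1 picked index 1: u0 ∈ [1/44, 5/132)
j=2 picked index 3: u0 ∈ [1/33, 7/66)
j=3 picked index 4: u0 ∈ [1/44, 13/132)
j=4 picked index 5: u0 ∈ [1/66, 3/22)
j=5 picked index 5: u0 ∈ [-3/44, 7/132)
j=6 picked index 6: u0 ∈ [-1/33, 5/66)
j=7 picked index 7: u0 ∈ [-1/132, 17/132)
j=8 picked index 7: u0 ∈ [-1/11, 1/22)
j=9 picked index 8: u0 ∈ [-5/132, 5/132)
j=10 picked index 9: u0 ∈ [-1/22, 1/11)
j=11 picked index 10: u0 ∈ [1/132, 1/12)
intersection: [1/33, 5/132)

1/33 5/132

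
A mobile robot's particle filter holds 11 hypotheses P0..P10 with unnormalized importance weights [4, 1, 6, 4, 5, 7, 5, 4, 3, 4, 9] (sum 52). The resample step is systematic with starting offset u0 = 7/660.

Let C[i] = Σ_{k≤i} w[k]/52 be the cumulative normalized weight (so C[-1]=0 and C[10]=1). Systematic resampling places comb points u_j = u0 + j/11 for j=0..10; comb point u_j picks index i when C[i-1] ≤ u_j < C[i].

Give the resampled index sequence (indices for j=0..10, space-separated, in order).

C = [1/13, 5/52, 11/52, 15/52, 5/13, 27/52, 8/13, 9/13, 3/4, 43/52, 1]
j=0: u_0=7/660 ∈ [0, 1/13) → index 0
j=1: u_1=67/660 ∈ [5/52, 11/52) → index 2
j=2: u_2=127/660 ∈ [5/52, 11/52) → index 2
j=3: u_3=17/60 ∈ [11/52, 15/52) → index 3
j=4: u_4=247/660 ∈ [15/52, 5/13) → index 4
j=5: u_5=307/660 ∈ [5/13, 27/52) → index 5
j=6: u_6=367/660 ∈ [27/52, 8/13) → index 6
j=7: u_7=427/660 ∈ [8/13, 9/13) → index 7
j=8: u_8=487/660 ∈ [9/13, 3/4) → index 8
j=9: u_9=547/660 ∈ [43/52, 1) → index 10
j=10: u_10=607/660 ∈ [43/52, 1) → index 10

0 2 2 3 4 5 6 7 8 10 10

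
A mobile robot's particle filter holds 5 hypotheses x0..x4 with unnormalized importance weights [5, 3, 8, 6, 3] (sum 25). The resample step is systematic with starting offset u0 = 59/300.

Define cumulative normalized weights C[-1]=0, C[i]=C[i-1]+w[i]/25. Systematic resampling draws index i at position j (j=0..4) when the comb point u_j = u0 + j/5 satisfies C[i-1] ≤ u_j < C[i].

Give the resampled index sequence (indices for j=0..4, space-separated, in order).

C = [1/5, 8/25, 16/25, 22/25, 1]
j=0: u_0=59/300 ∈ [0, 1/5) → index 0
j=1: u_1=119/300 ∈ [8/25, 16/25) → index 2
j=2: u_2=179/300 ∈ [8/25, 16/25) → index 2
j=3: u_3=239/300 ∈ [16/25, 22/25) → index 3
j=4: u_4=299/300 ∈ [22/25, 1) → index 4

0 2 2 3 4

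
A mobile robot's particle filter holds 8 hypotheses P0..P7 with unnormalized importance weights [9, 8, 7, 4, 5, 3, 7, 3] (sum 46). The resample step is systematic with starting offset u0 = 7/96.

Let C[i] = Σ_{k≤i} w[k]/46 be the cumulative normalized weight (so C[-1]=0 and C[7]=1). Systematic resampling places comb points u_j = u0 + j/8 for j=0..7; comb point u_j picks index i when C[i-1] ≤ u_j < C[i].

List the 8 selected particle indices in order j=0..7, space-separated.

C = [9/46, 17/46, 12/23, 14/23, 33/46, 18/23, 43/46, 1]
j=0: u_0=7/96 ∈ [0, 9/46) → index 0
j=1: u_1=19/96 ∈ [9/46, 17/46) → index 1
j=2: u_2=31/96 ∈ [9/46, 17/46) → index 1
j=3: u_3=43/96 ∈ [17/46, 12/23) → index 2
j=4: u_4=55/96 ∈ [12/23, 14/23) → index 3
j=5: u_5=67/96 ∈ [14/23, 33/46) → index 4
j=6: u_6=79/96 ∈ [18/23, 43/46) → index 6
j=7: u_7=91/96 ∈ [43/46, 1) → index 7

0 1 1 2 3 4 6 7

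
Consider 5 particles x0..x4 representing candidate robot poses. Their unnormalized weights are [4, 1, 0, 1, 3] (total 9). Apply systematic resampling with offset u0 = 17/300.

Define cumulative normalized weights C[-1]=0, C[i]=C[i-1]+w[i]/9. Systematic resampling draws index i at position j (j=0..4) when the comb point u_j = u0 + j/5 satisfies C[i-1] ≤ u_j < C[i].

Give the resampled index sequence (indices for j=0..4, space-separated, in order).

0 0 1 3 4

C = [4/9, 5/9, 5/9, 2/3, 1]
j=0: u_0=17/300 ∈ [0, 4/9) → index 0
j=1: u_1=77/300 ∈ [0, 4/9) → index 0
j=2: u_2=137/300 ∈ [4/9, 5/9) → index 1
j=3: u_3=197/300 ∈ [5/9, 2/3) → index 3
j=4: u_4=257/300 ∈ [2/3, 1) → index 4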